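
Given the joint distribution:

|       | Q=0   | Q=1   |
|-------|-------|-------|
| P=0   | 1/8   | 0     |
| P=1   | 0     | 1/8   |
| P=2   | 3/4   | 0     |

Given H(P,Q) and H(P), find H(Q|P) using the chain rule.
From the chain rule: H(P,Q) = H(P) + H(Q|P)
Therefore: H(Q|P) = H(P,Q) - H(P)

H(P,Q) = -[(1/8)·log₂(1/8) + (1/8)·log₂(1/8) + (3/4)·log₂(3/4)]
  = 0.3750 + 0.3750 + 0.3113
  = 1.0613 bits
Marginal P(P) (row sums):
  P(P=0) = 1/8 + 0 = 1/8
  P(P=1) = 0 + 1/8 = 1/8
  P(P=2) = 3/4 + 0 = 3/4
H(P) = -[(1/8)·log₂(1/8) + (1/8)·log₂(1/8) + (3/4)·log₂(3/4)]
  = 0.3750 + 0.3750 + 0.3113
  = 1.0613 bits

H(Q|P) = 1.0613 - 1.0613 = 0.0000 bits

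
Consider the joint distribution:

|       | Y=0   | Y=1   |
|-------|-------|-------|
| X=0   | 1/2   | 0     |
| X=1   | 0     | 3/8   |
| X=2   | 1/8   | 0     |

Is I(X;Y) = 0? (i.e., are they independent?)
Marginal P(X) (row sums):
  P(X=0) = 1/2 + 0 = 1/2
  P(X=1) = 0 + 3/8 = 3/8
  P(X=2) = 1/8 + 0 = 1/8
Marginal P(Y) (column sums):
  P(Y=0) = 1/2 + 0 + 1/8 = 5/8
  P(Y=1) = 0 + 3/8 + 0 = 3/8

X and Y are independent iff P(X=i,Y=j) = P(X=i)·P(Y=j) for every cell.
  P(X=0)·P(Y=0) = 1/2 × 5/8 = 5/16, but P(X=0,Y=0) = 1/2 ✗

No, X and Y are not independent. Quantitatively, I(X;Y) > 0:

H(X) = -[(1/2)·log₂(1/2) + (3/8)·log₂(3/8) + (1/8)·log₂(1/8)]
  = 0.5000 + 0.5306 + 0.3750
  = 1.4056 bits
H(Y) = -[(5/8)·log₂(5/8) + (3/8)·log₂(3/8)]
  = 0.4238 + 0.5306
  = 0.9544 bits
H(X,Y) = -[(1/2)·log₂(1/2) + (3/8)·log₂(3/8) + (1/8)·log₂(1/8)]
  = 0.5000 + 0.5306 + 0.3750
  = 1.4056 bits
I(X;Y) = H(X) + H(Y) - H(X,Y) = 1.4056 + 0.9544 - 1.4056 = 0.9544 bits > 0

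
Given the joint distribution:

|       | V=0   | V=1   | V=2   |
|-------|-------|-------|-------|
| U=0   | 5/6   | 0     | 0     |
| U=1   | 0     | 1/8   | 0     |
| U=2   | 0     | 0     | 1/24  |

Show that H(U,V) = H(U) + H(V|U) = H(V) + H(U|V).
Marginal P(U) (row sums):
  P(U=0) = 5/6 + 0 + 0 = 5/6
  P(U=1) = 0 + 1/8 + 0 = 1/8
  P(U=2) = 0 + 0 + 1/24 = 1/24
Marginal P(V) (column sums):
  P(V=0) = 5/6 + 0 + 0 = 5/6
  P(V=1) = 0 + 1/8 + 0 = 1/8
  P(V=2) = 0 + 0 + 1/24 = 1/24

Decomposition 1: H(U) + H(V|U)
H(U) = -[(5/6)·log₂(5/6) + (1/8)·log₂(1/8) + (1/24)·log₂(1/24)]
  = 0.2192 + 0.3750 + 0.1910
  = 0.7852 bits
H(V|U) = -Σ P(U,V)·log₂ P(V|U), where P(V|U) = P(U,V) / P(U)
  (cells with P(U,V) = 0 contribute 0)
  (U=0,V=0): P(V|U) = (5/6)/(5/6) = 1;  -(5/6)·log₂(1) = 0.0000
  (U=1,V=1): P(V|U) = (1/8)/(1/8) = 1;  -(1/8)·log₂(1) = 0.0000
  (U=2,V=2): P(V|U) = (1/24)/(1/24) = 1;  -(1/24)·log₂(1) = 0.0000
H(V|U) = 0.0000 + 0.0000 + 0.0000
  = 0.0000 bits
H(U) + H(V|U) = 0.7852 + 0.0000 = 0.7852 bits

Decomposition 2: H(V) + H(U|V)
H(V) = -[(5/6)·log₂(5/6) + (1/8)·log₂(1/8) + (1/24)·log₂(1/24)]
  = 0.2192 + 0.3750 + 0.1910
  = 0.7852 bits
H(U|V) = -Σ P(U,V)·log₂ P(U|V), where P(U|V) = P(U,V) / P(V)
  (cells with P(U,V) = 0 contribute 0)
  (U=0,V=0): P(U|V) = (5/6)/(5/6) = 1;  -(5/6)·log₂(1) = 0.0000
  (U=1,V=1): P(U|V) = (1/8)/(1/8) = 1;  -(1/8)·log₂(1) = 0.0000
  (U=2,V=2): P(U|V) = (1/24)/(1/24) = 1;  -(1/24)·log₂(1) = 0.0000
H(U|V) = 0.0000 + 0.0000 + 0.0000
  = 0.0000 bits
H(V) + H(U|V) = 0.7852 + 0.0000 = 0.7852 bits

Direct computation of the joint entropy:
H(U,V) = -[(5/6)·log₂(5/6) + (1/8)·log₂(1/8) + (1/24)·log₂(1/24)]
  = 0.2192 + 0.3750 + 0.1910
  = 0.7852 bits

All three agree: H(U,V) = 0.7852 bits ✓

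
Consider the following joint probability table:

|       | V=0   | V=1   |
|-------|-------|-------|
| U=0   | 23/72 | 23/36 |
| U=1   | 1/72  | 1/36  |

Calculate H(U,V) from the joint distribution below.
H(U,V) = -Σ P(U,V) log₂ P(U,V), summed over the non-zero cells:
H(U,V) = -[(23/72)·log₂(23/72) + (23/36)·log₂(23/36) + (1/72)·log₂(1/72) + (1/36)·log₂(1/36)]
  = 0.5259 + 0.4130 + 0.0857 + 0.1436
  = 1.1682 bits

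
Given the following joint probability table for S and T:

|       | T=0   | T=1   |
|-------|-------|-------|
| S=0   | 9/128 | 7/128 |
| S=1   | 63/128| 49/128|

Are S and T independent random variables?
Marginal P(S) (row sums):
  P(S=0) = 9/128 + 7/128 = 1/8
  P(S=1) = 63/128 + 49/128 = 7/8
Marginal P(T) (column sums):
  P(T=0) = 9/128 + 63/128 = 9/16
  P(T=1) = 7/128 + 49/128 = 7/16

S and T are independent iff P(S=i,T=j) = P(S=i)·P(T=j) for every cell.
  P(S=0)·P(T=0) = 1/8 × 9/16 = 9/128 = P(S=0,T=0) ✓
  P(S=0)·P(T=1) = 1/8 × 7/16 = 7/128 = P(S=0,T=1) ✓
  P(S=1)·P(T=0) = 7/8 × 9/16 = 63/128 = P(S=1,T=0) ✓
  P(S=1)·P(T=1) = 7/8 × 7/16 = 49/128 = P(S=1,T=1) ✓

Yes, S and T are independent: every cell factors, so I(S;T) = 0 bits.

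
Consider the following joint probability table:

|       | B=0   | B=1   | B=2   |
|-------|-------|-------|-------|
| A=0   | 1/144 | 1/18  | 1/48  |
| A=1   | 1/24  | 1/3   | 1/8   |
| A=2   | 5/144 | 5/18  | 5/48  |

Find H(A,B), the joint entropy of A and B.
H(A,B) = -Σ P(A,B) log₂ P(A,B), summed over the non-zero cells:
H(A,B) = -[(1/144)·log₂(1/144) + (1/18)·log₂(1/18) + (1/48)·log₂(1/48) + (1/24)·log₂(1/24) + (1/3)·log₂(1/3) + (1/8)·log₂(1/8) + (5/144)·log₂(5/144) + (5/18)·log₂(5/18) + (5/48)·log₂(5/48)]
  = 0.0498 + 0.2317 + 0.1164 + 0.1910 + 0.5283 + 0.3750 + 0.1683 + 0.5133 + 0.3399
  = 2.5137 bits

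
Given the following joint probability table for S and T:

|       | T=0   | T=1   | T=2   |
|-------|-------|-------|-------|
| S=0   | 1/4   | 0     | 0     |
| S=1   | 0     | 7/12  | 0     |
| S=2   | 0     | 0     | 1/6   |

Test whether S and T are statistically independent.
Marginal P(S) (row sums):
  P(S=0) = 1/4 + 0 + 0 = 1/4
  P(S=1) = 0 + 7/12 + 0 = 7/12
  P(S=2) = 0 + 0 + 1/6 = 1/6
Marginal P(T) (column sums):
  P(T=0) = 1/4 + 0 + 0 = 1/4
  P(T=1) = 0 + 7/12 + 0 = 7/12
  P(T=2) = 0 + 0 + 1/6 = 1/6

S and T are independent iff P(S=i,T=j) = P(S=i)·P(T=j) for every cell.
  P(S=0)·P(T=0) = 1/4 × 1/4 = 1/16, but P(S=0,T=0) = 1/4 ✗

No, S and T are not independent. Quantitatively, I(S;T) > 0:

H(S) = -[(1/4)·log₂(1/4) + (7/12)·log₂(7/12) + (1/6)·log₂(1/6)]
  = 0.5000 + 0.4536 + 0.4308
  = 1.3844 bits
H(T) = -[(1/4)·log₂(1/4) + (7/12)·log₂(7/12) + (1/6)·log₂(1/6)]
  = 0.5000 + 0.4536 + 0.4308
  = 1.3844 bits
H(S,T) = -[(1/4)·log₂(1/4) + (7/12)·log₂(7/12) + (1/6)·log₂(1/6)]
  = 0.5000 + 0.4536 + 0.4308
  = 1.3844 bits
I(S;T) = H(S) + H(T) - H(S,T) = 1.3844 + 1.3844 - 1.3844 = 1.3844 bits > 0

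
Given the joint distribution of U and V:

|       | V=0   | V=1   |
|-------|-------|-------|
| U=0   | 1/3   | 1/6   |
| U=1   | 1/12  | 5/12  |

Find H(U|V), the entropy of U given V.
Marginal P(V) (column sums):
  P(V=0) = 1/3 + 1/12 = 5/12
  P(V=1) = 1/6 + 5/12 = 7/12

H(U|V) = -Σ P(U,V)·log₂ P(U|V), where P(U|V) = P(U,V) / P(V)
  (U=0,V=0): P(U|V) = (1/3)/(5/12) = 4/5;  -(1/3)·log₂(4/5) = 0.1073
  (U=0,V=1): P(U|V) = (1/6)/(7/12) = 2/7;  -(1/6)·log₂(2/7) = 0.3012
  (U=1,V=0): P(U|V) = (1/12)/(5/12) = 1/5;  -(1/12)·log₂(1/5) = 0.1935
  (U=1,V=1): P(U|V) = (5/12)/(7/12) = 5/7;  -(5/12)·log₂(5/7) = 0.2023
H(U|V) = 0.1073 + 0.3012 + 0.1935 + 0.2023
  = 0.8043 bits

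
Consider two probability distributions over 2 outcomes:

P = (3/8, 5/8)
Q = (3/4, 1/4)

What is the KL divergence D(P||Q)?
D(P||Q) = Σ P(i) log₂(P(i)/Q(i))
  i=0: (3/8) × log₂((3/8)/(3/4)) = (3/8) × log₂(1/2) = -0.3750
  i=1: (5/8) × log₂((5/8)/(1/4)) = (5/8) × log₂(5/2) = 0.8262
D(P||Q) = -0.3750 + 0.8262
  = 0.4512 bits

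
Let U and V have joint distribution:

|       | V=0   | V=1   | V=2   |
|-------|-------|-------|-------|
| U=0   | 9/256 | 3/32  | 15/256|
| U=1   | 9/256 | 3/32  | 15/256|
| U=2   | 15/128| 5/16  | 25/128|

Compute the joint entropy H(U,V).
H(U,V) = -Σ P(U,V) log₂ P(U,V), summed over the non-zero cells:
H(U,V) = -[(9/256)·log₂(9/256) + (3/32)·log₂(3/32) + (15/256)·log₂(15/256) + (9/256)·log₂(9/256) + (3/32)·log₂(3/32) + (15/256)·log₂(15/256) + (15/128)·log₂(15/128) + (5/16)·log₂(5/16) + (25/128)·log₂(25/128)]
  = 0.1698 + 0.3202 + 0.2398 + 0.1698 + 0.3202 + 0.2398 + 0.3625 + 0.5244 + 0.4602
  = 2.8067 bits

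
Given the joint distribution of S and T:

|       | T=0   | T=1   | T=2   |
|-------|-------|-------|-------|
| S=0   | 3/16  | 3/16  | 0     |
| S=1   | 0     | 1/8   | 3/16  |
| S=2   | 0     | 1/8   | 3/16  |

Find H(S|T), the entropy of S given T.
Marginal P(T) (column sums):
  P(T=0) = 3/16 + 0 + 0 = 3/16
  P(T=1) = 3/16 + 1/8 + 1/8 = 7/16
  P(T=2) = 0 + 3/16 + 3/16 = 3/8

H(S|T) = -Σ P(S,T)·log₂ P(S|T), where P(S|T) = P(S,T) / P(T)
  (cells with P(S,T) = 0 contribute 0)
  (S=0,T=0): P(S|T) = (3/16)/(3/16) = 1;  -(3/16)·log₂(1) = 0.0000
  (S=0,T=1): P(S|T) = (3/16)/(7/16) = 3/7;  -(3/16)·log₂(3/7) = 0.2292
  (S=1,T=1): P(S|T) = (1/8)/(7/16) = 2/7;  -(1/8)·log₂(2/7) = 0.2259
  (S=1,T=2): P(S|T) = (3/16)/(3/8) = 1/2;  -(3/16)·log₂(1/2) = 0.1875
  (S=2,T=1): P(S|T) = (1/8)/(7/16) = 2/7;  -(1/8)·log₂(2/7) = 0.2259
  (S=2,T=2): P(S|T) = (3/16)/(3/8) = 1/2;  -(3/16)·log₂(1/2) = 0.1875
H(S|T) = 0.0000 + 0.2292 + 0.2259 + 0.1875 + 0.2259 + 0.1875
  = 1.0560 bits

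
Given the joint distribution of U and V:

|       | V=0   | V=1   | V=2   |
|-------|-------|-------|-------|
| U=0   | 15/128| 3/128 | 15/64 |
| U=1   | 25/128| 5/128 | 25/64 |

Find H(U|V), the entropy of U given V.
Marginal P(V) (column sums):
  P(V=0) = 15/128 + 25/128 = 5/16
  P(V=1) = 3/128 + 5/128 = 1/16
  P(V=2) = 15/64 + 25/64 = 5/8

H(U|V) = -Σ P(U,V)·log₂ P(U|V), where P(U|V) = P(U,V) / P(V)
  (U=0,V=0): P(U|V) = (15/128)/(5/16) = 3/8;  -(15/128)·log₂(3/8) = 0.1658
  (U=0,V=1): P(U|V) = (3/128)/(1/16) = 3/8;  -(3/128)·log₂(3/8) = 0.0332
  (U=0,V=2): P(U|V) = (15/64)/(5/8) = 3/8;  -(15/64)·log₂(3/8) = 0.3316
  (U=1,V=0): P(U|V) = (25/128)/(5/16) = 5/8;  -(25/128)·log₂(5/8) = 0.1324
  (U=1,V=1): P(U|V) = (5/128)/(1/16) = 5/8;  -(5/128)·log₂(5/8) = 0.0265
  (U=1,V=2): P(U|V) = (25/64)/(5/8) = 5/8;  -(25/64)·log₂(5/8) = 0.2649
H(U|V) = 0.1658 + 0.0332 + 0.3316 + 0.1324 + 0.0265 + 0.2649
  = 0.9544 bits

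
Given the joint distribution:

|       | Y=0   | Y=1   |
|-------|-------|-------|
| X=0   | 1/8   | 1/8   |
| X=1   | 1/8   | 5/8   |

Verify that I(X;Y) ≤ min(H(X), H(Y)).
Marginal P(X) (row sums):
  P(X=0) = 1/8 + 1/8 = 1/4
  P(X=1) = 1/8 + 5/8 = 3/4
Marginal P(Y) (column sums):
  P(Y=0) = 1/8 + 1/8 = 1/4
  P(Y=1) = 1/8 + 5/8 = 3/4

H(X) = -[(1/4)·log₂(1/4) + (3/4)·log₂(3/4)]
  = 0.5000 + 0.3113
  = 0.8113 bits
H(Y) = -[(1/4)·log₂(1/4) + (3/4)·log₂(3/4)]
  = 0.5000 + 0.3113
  = 0.8113 bits
H(X,Y) = -[(1/8)·log₂(1/8) + (1/8)·log₂(1/8) + (1/8)·log₂(1/8) + (5/8)·log₂(5/8)]
  = 0.3750 + 0.3750 + 0.3750 + 0.4238
  = 1.5488 bits

I(X;Y) = H(X) + H(Y) - H(X,Y)
  = 0.8113 + 0.8113 - 1.5488
  = 0.0738 bits

min(H(X), H(Y)) = min(0.8113, 0.8113) = 0.8113 bits
Since 0.0738 ≤ 0.8113, the bound is satisfied ✓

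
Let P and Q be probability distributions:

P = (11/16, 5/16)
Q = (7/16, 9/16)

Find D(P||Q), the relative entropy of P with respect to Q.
D(P||Q) = Σ P(i) log₂(P(i)/Q(i))
  i=0: (11/16) × log₂((11/16)/(7/16)) = (11/16) × log₂(11/7) = 0.4483
  i=1: (5/16) × log₂((5/16)/(9/16)) = (5/16) × log₂(5/9) = -0.2650
D(P||Q) = 0.4483 - 0.2650
  = 0.1833 bits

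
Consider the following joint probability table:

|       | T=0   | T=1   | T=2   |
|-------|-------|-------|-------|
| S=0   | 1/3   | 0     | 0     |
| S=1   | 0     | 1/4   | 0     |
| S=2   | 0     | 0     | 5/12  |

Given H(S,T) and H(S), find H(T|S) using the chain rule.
From the chain rule: H(S,T) = H(S) + H(T|S)
Therefore: H(T|S) = H(S,T) - H(S)

H(S,T) = -[(1/3)·log₂(1/3) + (1/4)·log₂(1/4) + (5/12)·log₂(5/12)]
  = 0.5283 + 0.5000 + 0.5263
  = 1.5546 bits
Marginal P(S) (row sums):
  P(S=0) = 1/3 + 0 + 0 = 1/3
  P(S=1) = 0 + 1/4 + 0 = 1/4
  P(S=2) = 0 + 0 + 5/12 = 5/12
H(S) = -[(1/3)·log₂(1/3) + (1/4)·log₂(1/4) + (5/12)·log₂(5/12)]
  = 0.5283 + 0.5000 + 0.5263
  = 1.5546 bits

H(T|S) = 1.5546 - 1.5546 = 0.0000 bits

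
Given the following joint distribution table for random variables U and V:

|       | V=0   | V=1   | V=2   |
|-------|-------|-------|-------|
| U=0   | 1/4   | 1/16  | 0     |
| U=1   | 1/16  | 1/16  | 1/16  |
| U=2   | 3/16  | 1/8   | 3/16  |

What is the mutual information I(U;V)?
Marginal P(U) (row sums):
  P(U=0) = 1/4 + 1/16 + 0 = 5/16
  P(U=1) = 1/16 + 1/16 + 1/16 = 3/16
  P(U=2) = 3/16 + 1/8 + 3/16 = 1/2
Marginal P(V) (column sums):
  P(V=0) = 1/4 + 1/16 + 3/16 = 1/2
  P(V=1) = 1/16 + 1/16 + 1/8 = 1/4
  P(V=2) = 0 + 1/16 + 3/16 = 1/4

H(U) = -[(5/16)·log₂(5/16) + (3/16)·log₂(3/16) + (1/2)·log₂(1/2)]
  = 0.5244 + 0.4528 + 0.5000
  = 1.4772 bits
H(V) = -[(1/2)·log₂(1/2) + (1/4)·log₂(1/4) + (1/4)·log₂(1/4)]
  = 0.5000 + 0.5000 + 0.5000
  = 1.5000 bits
H(U,V) = -[(1/4)·log₂(1/4) + (1/16)·log₂(1/16) + (1/16)·log₂(1/16) + (1/16)·log₂(1/16) + (1/16)·log₂(1/16) + (3/16)·log₂(3/16) + (1/8)·log₂(1/8) + (3/16)·log₂(3/16)]
  = 0.5000 + 0.2500 + 0.2500 + 0.2500 + 0.2500 + 0.4528 + 0.3750 + 0.4528
  = 2.7806 bits

I(U;V) = H(U) + H(V) - H(U,V)
  = 1.4772 + 1.5000 - 2.7806
  = 0.1966 bits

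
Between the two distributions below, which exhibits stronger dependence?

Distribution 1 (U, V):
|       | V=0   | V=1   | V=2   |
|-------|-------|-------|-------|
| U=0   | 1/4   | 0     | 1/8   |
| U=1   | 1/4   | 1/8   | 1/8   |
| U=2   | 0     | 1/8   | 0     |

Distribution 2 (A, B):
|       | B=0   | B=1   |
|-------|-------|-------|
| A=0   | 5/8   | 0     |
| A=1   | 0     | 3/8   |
Distribution 1 (U, V):
Marginal P(U) (row sums):
  P(U=0) = 1/4 + 0 + 1/8 = 3/8
  P(U=1) = 1/4 + 1/8 + 1/8 = 1/2
  P(U=2) = 0 + 1/8 + 0 = 1/8
Marginal P(V) (column sums):
  P(V=0) = 1/4 + 1/4 + 0 = 1/2
  P(V=1) = 0 + 1/8 + 1/8 = 1/4
  P(V=2) = 1/8 + 1/8 + 0 = 1/4

H(U) = -[(3/8)·log₂(3/8) + (1/2)·log₂(1/2) + (1/8)·log₂(1/8)]
  = 0.5306 + 0.5000 + 0.3750
  = 1.4056 bits
H(V) = -[(1/2)·log₂(1/2) + (1/4)·log₂(1/4) + (1/4)·log₂(1/4)]
  = 0.5000 + 0.5000 + 0.5000
  = 1.5000 bits
H(U,V) = -[(1/4)·log₂(1/4) + (1/8)·log₂(1/8) + (1/4)·log₂(1/4) + (1/8)·log₂(1/8) + (1/8)·log₂(1/8) + (1/8)·log₂(1/8)]
  = 0.5000 + 0.3750 + 0.5000 + 0.3750 + 0.3750 + 0.3750
  = 2.5000 bits

I(U;V) = H(U) + H(V) - H(U,V)
  = 1.4056 + 1.5000 - 2.5000
  = 0.4056 bits

Distribution 2 (A, B):
Marginal P(A) (row sums):
  P(A=0) = 5/8 + 0 = 5/8
  P(A=1) = 0 + 3/8 = 3/8
Marginal P(B) (column sums):
  P(B=0) = 5/8 + 0 = 5/8
  P(B=1) = 0 + 3/8 = 3/8

H(A) = -[(5/8)·log₂(5/8) + (3/8)·log₂(3/8)]
  = 0.4238 + 0.5306
  = 0.9544 bits
H(B) = -[(5/8)·log₂(5/8) + (3/8)·log₂(3/8)]
  = 0.4238 + 0.5306
  = 0.9544 bits
H(A,B) = -[(5/8)·log₂(5/8) + (3/8)·log₂(3/8)]
  = 0.4238 + 0.5306
  = 0.9544 bits

I(A;B) = H(A) + H(B) - H(A,B)
  = 0.9544 + 0.9544 - 0.9544
  = 0.9544 bits

I(A;B) = 0.9544 bits > I(U;V) = 0.4056 bits, so (A, B) has the higher mutual information (stronger dependence).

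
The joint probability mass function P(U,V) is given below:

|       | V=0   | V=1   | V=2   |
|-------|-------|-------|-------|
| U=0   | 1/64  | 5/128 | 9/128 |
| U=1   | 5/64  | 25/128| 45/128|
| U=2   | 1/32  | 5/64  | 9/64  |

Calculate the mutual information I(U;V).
Marginal P(U) (row sums):
  P(U=0) = 1/64 + 5/128 + 9/128 = 1/8
  P(U=1) = 5/64 + 25/128 + 45/128 = 5/8
  P(U=2) = 1/32 + 5/64 + 9/64 = 1/4
Marginal P(V) (column sums):
  P(V=0) = 1/64 + 5/64 + 1/32 = 1/8
  P(V=1) = 5/128 + 25/128 + 5/64 = 5/16
  P(V=2) = 9/128 + 45/128 + 9/64 = 9/16

H(U) = -[(1/8)·log₂(1/8) + (5/8)·log₂(5/8) + (1/4)·log₂(1/4)]
  = 0.3750 + 0.4238 + 0.5000
  = 1.2988 bits
H(V) = -[(1/8)·log₂(1/8) + (5/16)·log₂(5/16) + (9/16)·log₂(9/16)]
  = 0.3750 + 0.5244 + 0.4669
  = 1.3663 bits
H(U,V) = -[(1/64)·log₂(1/64) + (5/128)·log₂(5/128) + (9/128)·log₂(9/128) + (5/64)·log₂(5/64) + (25/128)·log₂(25/128) + (45/128)·log₂(45/128) + (1/32)·log₂(1/32) + (5/64)·log₂(5/64) + (9/64)·log₂(9/64)]
  = 0.0938 + 0.1827 + 0.2693 + 0.2873 + 0.4602 + 0.5302 + 0.1563 + 0.2873 + 0.3980
  = 2.6651 bits

I(U;V) = H(U) + H(V) - H(U,V)
  = 1.2988 + 1.3663 - 2.6651
  = 0.0000 bits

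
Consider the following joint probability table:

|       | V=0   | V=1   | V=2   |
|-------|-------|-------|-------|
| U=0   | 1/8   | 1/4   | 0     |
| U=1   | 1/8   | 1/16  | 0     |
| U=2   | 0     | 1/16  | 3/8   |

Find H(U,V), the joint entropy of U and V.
H(U,V) = -Σ P(U,V) log₂ P(U,V), summed over the non-zero cells:
H(U,V) = -[(1/8)·log₂(1/8) + (1/4)·log₂(1/4) + (1/8)·log₂(1/8) + (1/16)·log₂(1/16) + (1/16)·log₂(1/16) + (3/8)·log₂(3/8)]
  = 0.3750 + 0.5000 + 0.3750 + 0.2500 + 0.2500 + 0.5306
  = 2.2806 bits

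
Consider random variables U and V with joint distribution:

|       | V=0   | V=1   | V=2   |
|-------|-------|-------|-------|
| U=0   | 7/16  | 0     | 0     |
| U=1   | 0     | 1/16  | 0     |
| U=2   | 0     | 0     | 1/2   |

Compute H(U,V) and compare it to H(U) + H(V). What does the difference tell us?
Marginal P(U) (row sums):
  P(U=0) = 7/16 + 0 + 0 = 7/16
  P(U=1) = 0 + 1/16 + 0 = 1/16
  P(U=2) = 0 + 0 + 1/2 = 1/2
Marginal P(V) (column sums):
  P(V=0) = 7/16 + 0 + 0 = 7/16
  P(V=1) = 0 + 1/16 + 0 = 1/16
  P(V=2) = 0 + 0 + 1/2 = 1/2

H(U,V) = -[(7/16)·log₂(7/16) + (1/16)·log₂(1/16) + (1/2)·log₂(1/2)]
  = 0.5218 + 0.2500 + 0.5000
  = 1.2718 bits
H(U) = -[(7/16)·log₂(7/16) + (1/16)·log₂(1/16) + (1/2)·log₂(1/2)]
  = 0.5218 + 0.2500 + 0.5000
  = 1.2718 bits
H(V) = -[(7/16)·log₂(7/16) + (1/16)·log₂(1/16) + (1/2)·log₂(1/2)]
  = 0.5218 + 0.2500 + 0.5000
  = 1.2718 bits

H(U) + H(V) = 1.2718 + 1.2718 = 2.5436 bits
Difference: H(U) + H(V) - H(U,V) = 2.5436 - 1.2718 = 1.2718 bits = I(U;V)

The difference is the mutual information; it is positive here, so U and V are dependent (knowing one reduces uncertainty about the other by 1.2718 bits).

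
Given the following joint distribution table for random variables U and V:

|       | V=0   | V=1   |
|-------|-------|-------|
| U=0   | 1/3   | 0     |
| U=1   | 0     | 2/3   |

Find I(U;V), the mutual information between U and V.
Marginal P(U) (row sums):
  P(U=0) = 1/3 + 0 = 1/3
  P(U=1) = 0 + 2/3 = 2/3
Marginal P(V) (column sums):
  P(V=0) = 1/3 + 0 = 1/3
  P(V=1) = 0 + 2/3 = 2/3

H(U) = -[(1/3)·log₂(1/3) + (2/3)·log₂(2/3)]
  = 0.5283 + 0.3900
  = 0.9183 bits
H(V) = -[(1/3)·log₂(1/3) + (2/3)·log₂(2/3)]
  = 0.5283 + 0.3900
  = 0.9183 bits
H(U,V) = -[(1/3)·log₂(1/3) + (2/3)·log₂(2/3)]
  = 0.5283 + 0.3900
  = 0.9183 bits

I(U;V) = H(U) + H(V) - H(U,V)
  = 0.9183 + 0.9183 - 0.9183
  = 0.9183 bits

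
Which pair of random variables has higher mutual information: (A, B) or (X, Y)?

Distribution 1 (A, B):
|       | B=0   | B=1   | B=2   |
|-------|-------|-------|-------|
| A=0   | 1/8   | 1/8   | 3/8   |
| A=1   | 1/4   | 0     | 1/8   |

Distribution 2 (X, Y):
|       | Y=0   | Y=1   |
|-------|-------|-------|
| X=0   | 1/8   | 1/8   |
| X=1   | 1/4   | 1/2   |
Distribution 1 (A, B):
Marginal P(A) (row sums):
  P(A=0) = 1/8 + 1/8 + 3/8 = 5/8
  P(A=1) = 1/4 + 0 + 1/8 = 3/8
Marginal P(B) (column sums):
  P(B=0) = 1/8 + 1/4 = 3/8
  P(B=1) = 1/8 + 0 = 1/8
  P(B=2) = 3/8 + 1/8 = 1/2

H(A) = -[(5/8)·log₂(5/8) + (3/8)·log₂(3/8)]
  = 0.4238 + 0.5306
  = 0.9544 bits
H(B) = -[(3/8)·log₂(3/8) + (1/8)·log₂(1/8) + (1/2)·log₂(1/2)]
  = 0.5306 + 0.3750 + 0.5000
  = 1.4056 bits
H(A,B) = -[(1/8)·log₂(1/8) + (1/8)·log₂(1/8) + (3/8)·log₂(3/8) + (1/4)·log₂(1/4) + (1/8)·log₂(1/8)]
  = 0.3750 + 0.3750 + 0.5306 + 0.5000 + 0.3750
  = 2.1556 bits

I(A;B) = H(A) + H(B) - H(A,B)
  = 0.9544 + 1.4056 - 2.1556
  = 0.2044 bits

Distribution 2 (X, Y):
Marginal P(X) (row sums):
  P(X=0) = 1/8 + 1/8 = 1/4
  P(X=1) = 1/4 + 1/2 = 3/4
Marginal P(Y) (column sums):
  P(Y=0) = 1/8 + 1/4 = 3/8
  P(Y=1) = 1/8 + 1/2 = 5/8

H(X) = -[(1/4)·log₂(1/4) + (3/4)·log₂(3/4)]
  = 0.5000 + 0.3113
  = 0.8113 bits
H(Y) = -[(3/8)·log₂(3/8) + (5/8)·log₂(5/8)]
  = 0.5306 + 0.4238
  = 0.9544 bits
H(X,Y) = -[(1/8)·log₂(1/8) + (1/8)·log₂(1/8) + (1/4)·log₂(1/4) + (1/2)·log₂(1/2)]
  = 0.3750 + 0.3750 + 0.5000 + 0.5000
  = 1.7500 bits

I(X;Y) = H(X) + H(Y) - H(X,Y)
  = 0.8113 + 0.9544 - 1.7500
  = 0.0157 bits

I(A;B) = 0.2044 bits > I(X;Y) = 0.0157 bits, so (A, B) has the higher mutual information (stronger dependence).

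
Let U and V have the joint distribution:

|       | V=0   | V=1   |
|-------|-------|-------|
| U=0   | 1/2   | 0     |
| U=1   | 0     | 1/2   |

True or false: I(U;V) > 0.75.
Marginal P(U) (row sums):
  P(U=0) = 1/2 + 0 = 1/2
  P(U=1) = 0 + 1/2 = 1/2
Marginal P(V) (column sums):
  P(V=0) = 1/2 + 0 = 1/2
  P(V=1) = 0 + 1/2 = 1/2

H(U) = -[(1/2)·log₂(1/2) + (1/2)·log₂(1/2)]
  = 0.5000 + 0.5000
  = 1.0000 bits
H(V) = -[(1/2)·log₂(1/2) + (1/2)·log₂(1/2)]
  = 0.5000 + 0.5000
  = 1.0000 bits
H(U,V) = -[(1/2)·log₂(1/2) + (1/2)·log₂(1/2)]
  = 0.5000 + 0.5000
  = 1.0000 bits

I(U;V) = H(U) + H(V) - H(U,V)
  = 1.0000 + 1.0000 - 1.0000
  = 1.0000 bits

True. I(U;V) = 1.0000 bits, which is > 0.75 bits.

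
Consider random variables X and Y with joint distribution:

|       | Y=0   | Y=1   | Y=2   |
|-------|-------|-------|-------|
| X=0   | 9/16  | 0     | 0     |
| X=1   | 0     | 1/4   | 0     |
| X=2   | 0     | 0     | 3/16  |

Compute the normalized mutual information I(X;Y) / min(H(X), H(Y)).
Marginal P(X) (row sums):
  P(X=0) = 9/16 + 0 + 0 = 9/16
  P(X=1) = 0 + 1/4 + 0 = 1/4
  P(X=2) = 0 + 0 + 3/16 = 3/16
Marginal P(Y) (column sums):
  P(Y=0) = 9/16 + 0 + 0 = 9/16
  P(Y=1) = 0 + 1/4 + 0 = 1/4
  P(Y=2) = 0 + 0 + 3/16 = 3/16

H(X) = -[(9/16)·log₂(9/16) + (1/4)·log₂(1/4) + (3/16)·log₂(3/16)]
  = 0.4669 + 0.5000 + 0.4528
  = 1.4197 bits
H(Y) = -[(9/16)·log₂(9/16) + (1/4)·log₂(1/4) + (3/16)·log₂(3/16)]
  = 0.4669 + 0.5000 + 0.4528
  = 1.4197 bits
H(X,Y) = -[(9/16)·log₂(9/16) + (1/4)·log₂(1/4) + (3/16)·log₂(3/16)]
  = 0.4669 + 0.5000 + 0.4528
  = 1.4197 bits

I(X;Y) = H(X) + H(Y) - H(X,Y)
  = 1.4197 + 1.4197 - 1.4197
  = 1.4197 bits

min(H(X), H(Y)) = min(1.4197, 1.4197) = 1.4197 bits
Normalized MI = 1.4197 / 1.4197 = 1.0000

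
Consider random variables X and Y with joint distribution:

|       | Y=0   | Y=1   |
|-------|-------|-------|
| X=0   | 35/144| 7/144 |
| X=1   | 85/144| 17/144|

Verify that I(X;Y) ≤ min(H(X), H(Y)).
Marginal P(X) (row sums):
  P(X=0) = 35/144 + 7/144 = 7/24
  P(X=1) = 85/144 + 17/144 = 17/24
Marginal P(Y) (column sums):
  P(Y=0) = 35/144 + 85/144 = 5/6
  P(Y=1) = 7/144 + 17/144 = 1/6

H(X) = -[(7/24)·log₂(7/24) + (17/24)·log₂(17/24)]
  = 0.5185 + 0.3524
  = 0.8709 bits
H(Y) = -[(5/6)·log₂(5/6) + (1/6)·log₂(1/6)]
  = 0.2192 + 0.4308
  = 0.6500 bits
H(X,Y) = -[(35/144)·log₂(35/144) + (7/144)·log₂(7/144) + (85/144)·log₂(85/144) + (17/144)·log₂(17/144)]
  = 0.4960 + 0.2121 + 0.4489 + 0.3639
  = 1.5209 bits

I(X;Y) = H(X) + H(Y) - H(X,Y)
  = 0.8709 + 0.6500 - 1.5209
  = 0.0000 bits

min(H(X), H(Y)) = min(0.8709, 0.6500) = 0.6500 bits
Since 0.0000 ≤ 0.6500, the bound is satisfied ✓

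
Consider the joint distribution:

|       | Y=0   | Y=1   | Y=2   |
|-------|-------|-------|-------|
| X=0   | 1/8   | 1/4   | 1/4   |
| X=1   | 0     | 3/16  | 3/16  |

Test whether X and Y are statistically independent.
Marginal P(X) (row sums):
  P(X=0) = 1/8 + 1/4 + 1/4 = 5/8
  P(X=1) = 0 + 3/16 + 3/16 = 3/8
Marginal P(Y) (column sums):
  P(Y=0) = 1/8 + 0 = 1/8
  P(Y=1) = 1/4 + 3/16 = 7/16
  P(Y=2) = 1/4 + 3/16 = 7/16

X and Y are independent iff P(X=i,Y=j) = P(X=i)·P(Y=j) for every cell.
  P(X=0)·P(Y=0) = 5/8 × 1/8 = 5/64, but P(X=0,Y=0) = 1/8 ✗

No, X and Y are not independent. Quantitatively, I(X;Y) > 0:

H(X) = -[(5/8)·log₂(5/8) + (3/8)·log₂(3/8)]
  = 0.4238 + 0.5306
  = 0.9544 bits
H(Y) = -[(1/8)·log₂(1/8) + (7/16)·log₂(7/16) + (7/16)·log₂(7/16)]
  = 0.3750 + 0.5218 + 0.5218
  = 1.4186 bits
H(X,Y) = -[(1/8)·log₂(1/8) + (1/4)·log₂(1/4) + (1/4)·log₂(1/4) + (3/16)·log₂(3/16) + (3/16)·log₂(3/16)]
  = 0.3750 + 0.5000 + 0.5000 + 0.4528 + 0.4528
  = 2.2806 bits
I(X;Y) = H(X) + H(Y) - H(X,Y) = 0.9544 + 1.4186 - 2.2806 = 0.0924 bits > 0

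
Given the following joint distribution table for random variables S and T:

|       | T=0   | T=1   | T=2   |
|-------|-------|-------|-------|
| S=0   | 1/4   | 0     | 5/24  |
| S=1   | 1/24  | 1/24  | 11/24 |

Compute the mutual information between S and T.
Marginal P(S) (row sums):
  P(S=0) = 1/4 + 0 + 5/24 = 11/24
  P(S=1) = 1/24 + 1/24 + 11/24 = 13/24
Marginal P(T) (column sums):
  P(T=0) = 1/4 + 1/24 = 7/24
  P(T=1) = 0 + 1/24 = 1/24
  P(T=2) = 5/24 + 11/24 = 2/3

H(S) = -[(11/24)·log₂(11/24) + (13/24)·log₂(13/24)]
  = 0.5159 + 0.4791
  = 0.9950 bits
H(T) = -[(7/24)·log₂(7/24) + (1/24)·log₂(1/24) + (2/3)·log₂(2/3)]
  = 0.5185 + 0.1910 + 0.3900
  = 1.0995 bits
H(S,T) = -[(1/4)·log₂(1/4) + (5/24)·log₂(5/24) + (1/24)·log₂(1/24) + (1/24)·log₂(1/24) + (11/24)·log₂(11/24)]
  = 0.5000 + 0.4715 + 0.1910 + 0.1910 + 0.5159
  = 1.8694 bits

I(S;T) = H(S) + H(T) - H(S,T)
  = 0.9950 + 1.0995 - 1.8694
  = 0.2251 bits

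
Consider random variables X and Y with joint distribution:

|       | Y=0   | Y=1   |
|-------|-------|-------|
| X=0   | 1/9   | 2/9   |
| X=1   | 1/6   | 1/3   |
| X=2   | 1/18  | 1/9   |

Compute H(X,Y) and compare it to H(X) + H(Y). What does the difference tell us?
Marginal P(X) (row sums):
  P(X=0) = 1/9 + 2/9 = 1/3
  P(X=1) = 1/6 + 1/3 = 1/2
  P(X=2) = 1/18 + 1/9 = 1/6
Marginal P(Y) (column sums):
  P(Y=0) = 1/9 + 1/6 + 1/18 = 1/3
  P(Y=1) = 2/9 + 1/3 + 1/9 = 2/3

H(X,Y) = -[(1/9)·log₂(1/9) + (2/9)·log₂(2/9) + (1/6)·log₂(1/6) + (1/3)·log₂(1/3) + (1/18)·log₂(1/18) + (1/9)·log₂(1/9)]
  = 0.3522 + 0.4822 + 0.4308 + 0.5283 + 0.2317 + 0.3522
  = 2.3774 bits
H(X) = -[(1/3)·log₂(1/3) + (1/2)·log₂(1/2) + (1/6)·log₂(1/6)]
  = 0.5283 + 0.5000 + 0.4308
  = 1.4591 bits
H(Y) = -[(1/3)·log₂(1/3) + (2/3)·log₂(2/3)]
  = 0.5283 + 0.3900
  = 0.9183 bits

H(X) + H(Y) = 1.4591 + 0.9183 = 2.3774 bits
Difference: H(X) + H(Y) - H(X,Y) = 2.3774 - 2.3774 = 0.0000 bits = I(X;Y)

The difference is the mutual information; it is 0 here, so X and Y are independent (the joint entropy equals the sum of the marginal entropies).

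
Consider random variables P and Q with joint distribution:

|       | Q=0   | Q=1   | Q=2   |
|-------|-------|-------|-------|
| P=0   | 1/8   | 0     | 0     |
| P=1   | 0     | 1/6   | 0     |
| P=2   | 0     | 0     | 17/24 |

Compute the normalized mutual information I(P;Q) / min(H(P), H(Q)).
Marginal P(P) (row sums):
  P(P=0) = 1/8 + 0 + 0 = 1/8
  P(P=1) = 0 + 1/6 + 0 = 1/6
  P(P=2) = 0 + 0 + 17/24 = 17/24
Marginal P(Q) (column sums):
  P(Q=0) = 1/8 + 0 + 0 = 1/8
  P(Q=1) = 0 + 1/6 + 0 = 1/6
  P(Q=2) = 0 + 0 + 17/24 = 17/24

H(P) = -[(1/8)·log₂(1/8) + (1/6)·log₂(1/6) + (17/24)·log₂(17/24)]
  = 0.3750 + 0.4308 + 0.3524
  = 1.1582 bits
H(Q) = -[(1/8)·log₂(1/8) + (1/6)·log₂(1/6) + (17/24)·log₂(17/24)]
  = 0.3750 + 0.4308 + 0.3524
  = 1.1582 bits
H(P,Q) = -[(1/8)·log₂(1/8) + (1/6)·log₂(1/6) + (17/24)·log₂(17/24)]
  = 0.3750 + 0.4308 + 0.3524
  = 1.1582 bits

I(P;Q) = H(P) + H(Q) - H(P,Q)
  = 1.1582 + 1.1582 - 1.1582
  = 1.1582 bits

min(H(P), H(Q)) = min(1.1582, 1.1582) = 1.1582 bits
Normalized MI = 1.1582 / 1.1582 = 1.0000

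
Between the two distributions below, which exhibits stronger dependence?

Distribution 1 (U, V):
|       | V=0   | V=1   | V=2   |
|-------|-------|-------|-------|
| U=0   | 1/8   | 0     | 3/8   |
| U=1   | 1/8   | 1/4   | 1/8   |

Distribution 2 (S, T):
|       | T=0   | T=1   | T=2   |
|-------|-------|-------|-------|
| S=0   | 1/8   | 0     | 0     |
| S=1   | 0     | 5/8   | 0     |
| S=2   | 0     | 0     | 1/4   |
Distribution 1 (U, V):
Marginal P(U) (row sums):
  P(U=0) = 1/8 + 0 + 3/8 = 1/2
  P(U=1) = 1/8 + 1/4 + 1/8 = 1/2
Marginal P(V) (column sums):
  P(V=0) = 1/8 + 1/8 = 1/4
  P(V=1) = 0 + 1/4 = 1/4
  P(V=2) = 3/8 + 1/8 = 1/2

H(U) = -[(1/2)·log₂(1/2) + (1/2)·log₂(1/2)]
  = 0.5000 + 0.5000
  = 1.0000 bits
H(V) = -[(1/4)·log₂(1/4) + (1/4)·log₂(1/4) + (1/2)·log₂(1/2)]
  = 0.5000 + 0.5000 + 0.5000
  = 1.5000 bits
H(U,V) = -[(1/8)·log₂(1/8) + (3/8)·log₂(3/8) + (1/8)·log₂(1/8) + (1/4)·log₂(1/4) + (1/8)·log₂(1/8)]
  = 0.3750 + 0.5306 + 0.3750 + 0.5000 + 0.3750
  = 2.1556 bits

I(U;V) = H(U) + H(V) - H(U,V)
  = 1.0000 + 1.5000 - 2.1556
  = 0.3444 bits

Distribution 2 (S, T):
Marginal P(S) (row sums):
  P(S=0) = 1/8 + 0 + 0 = 1/8
  P(S=1) = 0 + 5/8 + 0 = 5/8
  P(S=2) = 0 + 0 + 1/4 = 1/4
Marginal P(T) (column sums):
  P(T=0) = 1/8 + 0 + 0 = 1/8
  P(T=1) = 0 + 5/8 + 0 = 5/8
  P(T=2) = 0 + 0 + 1/4 = 1/4

H(S) = -[(1/8)·log₂(1/8) + (5/8)·log₂(5/8) + (1/4)·log₂(1/4)]
  = 0.3750 + 0.4238 + 0.5000
  = 1.2988 bits
H(T) = -[(1/8)·log₂(1/8) + (5/8)·log₂(5/8) + (1/4)·log₂(1/4)]
  = 0.3750 + 0.4238 + 0.5000
  = 1.2988 bits
H(S,T) = -[(1/8)·log₂(1/8) + (5/8)·log₂(5/8) + (1/4)·log₂(1/4)]
  = 0.3750 + 0.4238 + 0.5000
  = 1.2988 bits

I(S;T) = H(S) + H(T) - H(S,T)
  = 1.2988 + 1.2988 - 1.2988
  = 1.2988 bits

I(S;T) = 1.2988 bits > I(U;V) = 0.3444 bits, so (S, T) has the higher mutual information (stronger dependence).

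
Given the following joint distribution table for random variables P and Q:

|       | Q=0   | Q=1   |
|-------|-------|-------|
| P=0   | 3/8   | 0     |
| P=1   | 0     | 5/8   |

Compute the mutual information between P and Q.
Marginal P(P) (row sums):
  P(P=0) = 3/8 + 0 = 3/8
  P(P=1) = 0 + 5/8 = 5/8
Marginal P(Q) (column sums):
  P(Q=0) = 3/8 + 0 = 3/8
  P(Q=1) = 0 + 5/8 = 5/8

H(P) = -[(3/8)·log₂(3/8) + (5/8)·log₂(5/8)]
  = 0.5306 + 0.4238
  = 0.9544 bits
H(Q) = -[(3/8)·log₂(3/8) + (5/8)·log₂(5/8)]
  = 0.5306 + 0.4238
  = 0.9544 bits
H(P,Q) = -[(3/8)·log₂(3/8) + (5/8)·log₂(5/8)]
  = 0.5306 + 0.4238
  = 0.9544 bits

I(P;Q) = H(P) + H(Q) - H(P,Q)
  = 0.9544 + 0.9544 - 0.9544
  = 0.9544 bits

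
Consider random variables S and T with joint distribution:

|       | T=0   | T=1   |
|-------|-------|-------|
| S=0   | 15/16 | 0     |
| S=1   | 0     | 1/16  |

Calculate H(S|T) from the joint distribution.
Marginal P(T) (column sums):
  P(T=0) = 15/16 + 0 = 15/16
  P(T=1) = 0 + 1/16 = 1/16

H(S|T) = -Σ P(S,T)·log₂ P(S|T), where P(S|T) = P(S,T) / P(T)
  (cells with P(S,T) = 0 contribute 0)
  (S=0,T=0): P(S|T) = (15/16)/(15/16) = 1;  -(15/16)·log₂(1) = 0.0000
  (S=1,T=1): P(S|T) = (1/16)/(1/16) = 1;  -(1/16)·log₂(1) = 0.0000
H(S|T) = 0.0000 + 0.0000
  = 0.0000 bits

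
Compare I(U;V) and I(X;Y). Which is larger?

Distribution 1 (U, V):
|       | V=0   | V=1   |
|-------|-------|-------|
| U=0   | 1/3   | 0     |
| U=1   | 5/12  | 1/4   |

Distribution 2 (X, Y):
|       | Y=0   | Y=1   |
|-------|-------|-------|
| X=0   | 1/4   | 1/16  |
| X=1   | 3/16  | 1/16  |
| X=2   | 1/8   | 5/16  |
Distribution 1 (U, V):
Marginal P(U) (row sums):
  P(U=0) = 1/3 + 0 = 1/3
  P(U=1) = 5/12 + 1/4 = 2/3
Marginal P(V) (column sums):
  P(V=0) = 1/3 + 5/12 = 3/4
  P(V=1) = 0 + 1/4 = 1/4

H(U) = -[(1/3)·log₂(1/3) + (2/3)·log₂(2/3)]
  = 0.5283 + 0.3900
  = 0.9183 bits
H(V) = -[(3/4)·log₂(3/4) + (1/4)·log₂(1/4)]
  = 0.3113 + 0.5000
  = 0.8113 bits
H(U,V) = -[(1/3)·log₂(1/3) + (5/12)·log₂(5/12) + (1/4)·log₂(1/4)]
  = 0.5283 + 0.5263 + 0.5000
  = 1.5546 bits

I(U;V) = H(U) + H(V) - H(U,V)
  = 0.9183 + 0.8113 - 1.5546
  = 0.1750 bits

Distribution 2 (X, Y):
Marginal P(X) (row sums):
  P(X=0) = 1/4 + 1/16 = 5/16
  P(X=1) = 3/16 + 1/16 = 1/4
  P(X=2) = 1/8 + 5/16 = 7/16
Marginal P(Y) (column sums):
  P(Y=0) = 1/4 + 3/16 + 1/8 = 9/16
  P(Y=1) = 1/16 + 1/16 + 5/16 = 7/16

H(X) = -[(5/16)·log₂(5/16) + (1/4)·log₂(1/4) + (7/16)·log₂(7/16)]
  = 0.5244 + 0.5000 + 0.5218
  = 1.5462 bits
H(Y) = -[(9/16)·log₂(9/16) + (7/16)·log₂(7/16)]
  = 0.4669 + 0.5218
  = 0.9887 bits
H(X,Y) = -[(1/4)·log₂(1/4) + (1/16)·log₂(1/16) + (3/16)·log₂(3/16) + (1/16)·log₂(1/16) + (1/8)·log₂(1/8) + (5/16)·log₂(5/16)]
  = 0.5000 + 0.2500 + 0.4528 + 0.2500 + 0.3750 + 0.5244
  = 2.3522 bits

I(X;Y) = H(X) + H(Y) - H(X,Y)
  = 1.5462 + 0.9887 - 2.3522
  = 0.1827 bits

I(X;Y) = 0.1827 bits > I(U;V) = 0.1750 bits, so (X, Y) has the higher mutual information (stronger dependence).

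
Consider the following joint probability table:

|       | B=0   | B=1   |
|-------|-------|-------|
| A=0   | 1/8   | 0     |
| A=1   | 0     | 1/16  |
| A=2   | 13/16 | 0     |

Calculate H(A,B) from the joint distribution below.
H(A,B) = -Σ P(A,B) log₂ P(A,B), summed over the non-zero cells:
H(A,B) = -[(1/8)·log₂(1/8) + (1/16)·log₂(1/16) + (13/16)·log₂(13/16)]
  = 0.3750 + 0.2500 + 0.2434
  = 0.8684 bits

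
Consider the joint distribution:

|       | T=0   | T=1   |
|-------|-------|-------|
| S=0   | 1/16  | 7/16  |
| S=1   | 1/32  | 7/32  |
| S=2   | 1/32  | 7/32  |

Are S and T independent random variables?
Marginal P(S) (row sums):
  P(S=0) = 1/16 + 7/16 = 1/2
  P(S=1) = 1/32 + 7/32 = 1/4
  P(S=2) = 1/32 + 7/32 = 1/4
Marginal P(T) (column sums):
  P(T=0) = 1/16 + 1/32 + 1/32 = 1/8
  P(T=1) = 7/16 + 7/32 + 7/32 = 7/8

S and T are independent iff P(S=i,T=j) = P(S=i)·P(T=j) for every cell.
  P(S=0)·P(T=0) = 1/2 × 1/8 = 1/16 = P(S=0,T=0) ✓
  P(S=0)·P(T=1) = 1/2 × 7/8 = 7/16 = P(S=0,T=1) ✓
  P(S=1)·P(T=0) = 1/4 × 1/8 = 1/32 = P(S=1,T=0) ✓
  P(S=1)·P(T=1) = 1/4 × 7/8 = 7/32 = P(S=1,T=1) ✓
  P(S=2)·P(T=0) = 1/4 × 1/8 = 1/32 = P(S=2,T=0) ✓
  P(S=2)·P(T=1) = 1/4 × 7/8 = 7/32 = P(S=2,T=1) ✓

Yes, S and T are independent: every cell factors, so I(S;T) = 0 bits.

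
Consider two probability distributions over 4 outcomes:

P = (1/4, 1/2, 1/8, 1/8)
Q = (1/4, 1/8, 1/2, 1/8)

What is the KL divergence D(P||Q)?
D(P||Q) = Σ P(i) log₂(P(i)/Q(i))
  i=0: (1/4) × log₂((1/4)/(1/4)) = (1/4) × log₂(1) = 0.0000
  i=1: (1/2) × log₂((1/2)/(1/8)) = (1/2) × log₂(4) = 1.0000
  i=2: (1/8) × log₂((1/8)/(1/2)) = (1/8) × log₂(1/4) = -0.2500
  i=3: (1/8) × log₂((1/8)/(1/8)) = (1/8) × log₂(1) = 0.0000
D(P||Q) = 0.0000 + 1.0000 - 0.2500 + 0.0000
  = 0.7500 bits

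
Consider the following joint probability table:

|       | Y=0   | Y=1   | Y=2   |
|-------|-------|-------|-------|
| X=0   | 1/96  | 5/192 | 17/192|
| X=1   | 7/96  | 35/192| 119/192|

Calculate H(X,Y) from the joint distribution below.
H(X,Y) = -Σ P(X,Y) log₂ P(X,Y), summed over the non-zero cells:
H(X,Y) = -[(1/96)·log₂(1/96) + (5/192)·log₂(5/192) + (17/192)·log₂(17/192) + (7/96)·log₂(7/96) + (35/192)·log₂(35/192) + (119/192)·log₂(119/192)]
  = 0.0686 + 0.1371 + 0.3097 + 0.2755 + 0.4476 + 0.4277
  = 1.6662 bits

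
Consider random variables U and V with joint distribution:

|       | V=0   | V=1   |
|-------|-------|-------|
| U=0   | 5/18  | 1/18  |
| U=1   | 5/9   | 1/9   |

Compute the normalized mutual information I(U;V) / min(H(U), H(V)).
Marginal P(U) (row sums):
  P(U=0) = 5/18 + 1/18 = 1/3
  P(U=1) = 5/9 + 1/9 = 2/3
Marginal P(V) (column sums):
  P(V=0) = 5/18 + 5/9 = 5/6
  P(V=1) = 1/18 + 1/9 = 1/6

H(U) = -[(1/3)·log₂(1/3) + (2/3)·log₂(2/3)]
  = 0.5283 + 0.3900
  = 0.9183 bits
H(V) = -[(5/6)·log₂(5/6) + (1/6)·log₂(1/6)]
  = 0.2192 + 0.4308
  = 0.6500 bits
H(U,V) = -[(5/18)·log₂(5/18) + (1/18)·log₂(1/18) + (5/9)·log₂(5/9) + (1/9)·log₂(1/9)]
  = 0.5133 + 0.2317 + 0.4711 + 0.3522
  = 1.5683 bits

I(U;V) = H(U) + H(V) - H(U,V)
  = 0.9183 + 0.6500 - 1.5683
  = 0.0000 bits

min(H(U), H(V)) = min(0.9183, 0.6500) = 0.6500 bits
Normalized MI = 0.0000 / 0.6500 = 0.0000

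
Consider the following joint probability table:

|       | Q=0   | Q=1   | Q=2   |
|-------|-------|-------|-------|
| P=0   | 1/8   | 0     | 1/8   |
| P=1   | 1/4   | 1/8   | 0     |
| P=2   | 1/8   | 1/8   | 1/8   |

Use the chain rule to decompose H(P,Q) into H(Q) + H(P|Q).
By the chain rule: H(P,Q) = H(Q) + H(P|Q)

Marginal P(Q) (column sums):
  P(Q=0) = 1/8 + 1/4 + 1/8 = 1/2
  P(Q=1) = 0 + 1/8 + 1/8 = 1/4
  P(Q=2) = 1/8 + 0 + 1/8 = 1/4
H(Q) = -[(1/2)·log₂(1/2) + (1/4)·log₂(1/4) + (1/4)·log₂(1/4)]
  = 0.5000 + 0.5000 + 0.5000
  = 1.5000 bits
H(P|Q) = -Σ P(P,Q)·log₂ P(P|Q), where P(P|Q) = P(P,Q) / P(Q)
  (cells with P(P,Q) = 0 contribute 0)
  (P=0,Q=0): P(P|Q) = (1/8)/(1/2) = 1/4;  -(1/8)·log₂(1/4) = 0.2500
  (P=0,Q=2): P(P|Q) = (1/8)/(1/4) = 1/2;  -(1/8)·log₂(1/2) = 0.1250
  (P=1,Q=0): P(P|Q) = (1/4)/(1/2) = 1/2;  -(1/4)·log₂(1/2) = 0.2500
  (P=1,Q=1): P(P|Q) = (1/8)/(1/4) = 1/2;  -(1/8)·log₂(1/2) = 0.1250
  (P=2,Q=0): P(P|Q) = (1/8)/(1/2) = 1/4;  -(1/8)·log₂(1/4) = 0.2500
  (P=2,Q=1): P(P|Q) = (1/8)/(1/4) = 1/2;  -(1/8)·log₂(1/2) = 0.1250
  (P=2,Q=2): P(P|Q) = (1/8)/(1/4) = 1/2;  -(1/8)·log₂(1/2) = 0.1250
H(P|Q) = 0.2500 + 0.1250 + 0.2500 + 0.1250 + 0.2500 + 0.1250 + 0.1250
  = 1.2500 bits

H(P,Q) = H(Q) + H(P|Q) = 1.5000 + 1.2500 = 2.7500 bits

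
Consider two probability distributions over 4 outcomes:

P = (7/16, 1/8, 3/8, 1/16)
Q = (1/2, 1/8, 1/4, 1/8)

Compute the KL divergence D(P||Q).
D(P||Q) = Σ P(i) log₂(P(i)/Q(i))
  i=0: (7/16) × log₂((7/16)/(1/2)) = (7/16) × log₂(7/8) = -0.0843
  i=1: (1/8) × log₂((1/8)/(1/8)) = (1/8) × log₂(1) = 0.0000
  i=2: (3/8) × log₂((3/8)/(1/4)) = (3/8) × log₂(3/2) = 0.2194
  i=3: (1/16) × log₂((1/16)/(1/8)) = (1/16) × log₂(1/2) = -0.0625
D(P||Q) = -0.0843 + 0.0000 + 0.2194 - 0.0625
  = 0.0726 bits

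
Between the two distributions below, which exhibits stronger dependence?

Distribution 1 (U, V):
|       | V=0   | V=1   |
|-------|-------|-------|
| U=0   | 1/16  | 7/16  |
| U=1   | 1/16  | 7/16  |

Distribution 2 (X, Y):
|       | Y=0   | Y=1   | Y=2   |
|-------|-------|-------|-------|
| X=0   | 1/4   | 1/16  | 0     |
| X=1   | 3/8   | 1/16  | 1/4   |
Distribution 1 (U, V):
Marginal P(U) (row sums):
  P(U=0) = 1/16 + 7/16 = 1/2
  P(U=1) = 1/16 + 7/16 = 1/2
Marginal P(V) (column sums):
  P(V=0) = 1/16 + 1/16 = 1/8
  P(V=1) = 7/16 + 7/16 = 7/8

H(U) = -[(1/2)·log₂(1/2) + (1/2)·log₂(1/2)]
  = 0.5000 + 0.5000
  = 1.0000 bits
H(V) = -[(1/8)·log₂(1/8) + (7/8)·log₂(7/8)]
  = 0.3750 + 0.1686
  = 0.5436 bits
H(U,V) = -[(1/16)·log₂(1/16) + (7/16)·log₂(7/16) + (1/16)·log₂(1/16) + (7/16)·log₂(7/16)]
  = 0.2500 + 0.5218 + 0.2500 + 0.5218
  = 1.5436 bits

I(U;V) = H(U) + H(V) - H(U,V)
  = 1.0000 + 0.5436 - 1.5436
  = 0.0000 bits

Distribution 2 (X, Y):
Marginal P(X) (row sums):
  P(X=0) = 1/4 + 1/16 + 0 = 5/16
  P(X=1) = 3/8 + 1/16 + 1/4 = 11/16
Marginal P(Y) (column sums):
  P(Y=0) = 1/4 + 3/8 = 5/8
  P(Y=1) = 1/16 + 1/16 = 1/8
  P(Y=2) = 0 + 1/4 = 1/4

H(X) = -[(5/16)·log₂(5/16) + (11/16)·log₂(11/16)]
  = 0.5244 + 0.3716
  = 0.8960 bits
H(Y) = -[(5/8)·log₂(5/8) + (1/8)·log₂(1/8) + (1/4)·log₂(1/4)]
  = 0.4238 + 0.3750 + 0.5000
  = 1.2988 bits
H(X,Y) = -[(1/4)·log₂(1/4) + (1/16)·log₂(1/16) + (3/8)·log₂(3/8) + (1/16)·log₂(1/16) + (1/4)·log₂(1/4)]
  = 0.5000 + 0.2500 + 0.5306 + 0.2500 + 0.5000
  = 2.0306 bits

I(X;Y) = H(X) + H(Y) - H(X,Y)
  = 0.8960 + 1.2988 - 2.0306
  = 0.1642 bits

I(X;Y) = 0.1642 bits > I(U;V) = 0.0000 bits, so (X, Y) has the higher mutual information (stronger dependence).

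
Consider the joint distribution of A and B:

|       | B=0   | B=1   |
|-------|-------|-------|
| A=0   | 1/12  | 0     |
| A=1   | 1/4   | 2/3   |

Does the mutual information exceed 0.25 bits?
Marginal P(A) (row sums):
  P(A=0) = 1/12 + 0 = 1/12
  P(A=1) = 1/4 + 2/3 = 11/12
Marginal P(B) (column sums):
  P(B=0) = 1/12 + 1/4 = 1/3
  P(B=1) = 0 + 2/3 = 2/3

H(A) = -[(1/12)·log₂(1/12) + (11/12)·log₂(11/12)]
  = 0.2987 + 0.1151
  = 0.4138 bits
H(B) = -[(1/3)·log₂(1/3) + (2/3)·log₂(2/3)]
  = 0.5283 + 0.3900
  = 0.9183 bits
H(A,B) = -[(1/12)·log₂(1/12) + (1/4)·log₂(1/4) + (2/3)·log₂(2/3)]
  = 0.2987 + 0.5000 + 0.3900
  = 1.1887 bits

I(A;B) = H(A) + H(B) - H(A,B)
  = 0.4138 + 0.9183 - 1.1887
  = 0.1434 bits

No. I(A;B) = 0.1434 bits, which is ≤ 0.25 bits.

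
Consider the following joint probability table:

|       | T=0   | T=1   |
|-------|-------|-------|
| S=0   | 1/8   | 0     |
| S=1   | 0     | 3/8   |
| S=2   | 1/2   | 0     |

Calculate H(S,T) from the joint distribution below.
H(S,T) = -Σ P(S,T) log₂ P(S,T), summed over the non-zero cells:
H(S,T) = -[(1/8)·log₂(1/8) + (3/8)·log₂(3/8) + (1/2)·log₂(1/2)]
  = 0.3750 + 0.5306 + 0.5000
  = 1.4056 bits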